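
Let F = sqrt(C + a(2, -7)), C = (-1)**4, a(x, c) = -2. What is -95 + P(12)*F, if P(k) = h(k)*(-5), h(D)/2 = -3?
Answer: -95 + 30*I ≈ -95.0 + 30.0*I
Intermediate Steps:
h(D) = -6 (h(D) = 2*(-3) = -6)
C = 1
F = I (F = sqrt(1 - 2) = sqrt(-1) = I ≈ 1.0*I)
P(k) = 30 (P(k) = -6*(-5) = 30)
-95 + P(12)*F = -95 + 30*I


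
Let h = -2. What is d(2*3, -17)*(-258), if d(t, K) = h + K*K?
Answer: -74046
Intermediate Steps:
d(t, K) = -2 + K² (d(t, K) = -2 + K*K = -2 + K²)
d(2*3, -17)*(-258) = (-2 + (-17)²)*(-258) = (-2 + 289)*(-258) = 287*(-258) = -74046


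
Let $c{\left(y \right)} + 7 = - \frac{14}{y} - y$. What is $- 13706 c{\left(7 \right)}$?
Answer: $219296$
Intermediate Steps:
$c{\left(y \right)} = -7 - y - \frac{14}{y}$ ($c{\left(y \right)} = -7 - \left(y + \frac{14}{y}\right) = -7 - y - \frac{14}{y}$)
$- 13706 c{\left(7 \right)} = - 13706 \left(-7 - 7 - \frac{14}{7}\right) = - 13706 \left(-7 - 7 - 2\right) = \left(-13706\right) \left(-16\right) = 219296$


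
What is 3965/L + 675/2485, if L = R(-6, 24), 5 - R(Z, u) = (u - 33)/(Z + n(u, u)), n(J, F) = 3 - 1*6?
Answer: 1971145/1988 ≈ 991.52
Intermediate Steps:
n(J, F) = -3 (n(J, F) = 3 - 6 = -3)
R(Z, u) = 5 - (-33 + u)/(-3 + Z) (R(Z, u) = 5 - (u - 33)/(Z - 3) = 5 - (-33 + u)/(-3 + Z))
L = 4 (L = (18 - 1*24 + 5*(-6))/(-3 - 6) = (18 - 24 - 30)/(-9) = -⅑*(-36) = 4)
3965/L + 675/2485 = 3965/4 + 675/2485 = 3965*(¼) + 675*(1/2485) = 3965/4 + 135/497 = 1971145/1988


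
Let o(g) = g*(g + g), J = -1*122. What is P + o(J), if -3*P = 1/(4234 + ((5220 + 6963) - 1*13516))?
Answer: 259070903/8703 ≈ 29768.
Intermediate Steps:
J = -122
P = -1/8703 (P = -1/(3*(4234 + ((5220 + 6963) - 1*13516))) = -1/(3*(4234 + (12183 - 13516))) = -1/(3*(4234 - 1333)) = -1/3/2901 = -1/3*1/2901 = -1/8703 ≈ -0.00011490)
o(g) = 2*g**2 (o(g) = g*(2*g) = 2*g**2)
P + o(J) = -1/8703 + 2*(-122)**2 = -1/8703 + 2*14884 = -1/8703 + 29768 = 259070903/8703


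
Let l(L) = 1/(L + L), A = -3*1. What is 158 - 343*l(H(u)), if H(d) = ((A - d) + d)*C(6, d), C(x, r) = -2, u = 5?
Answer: 1553/12 ≈ 129.42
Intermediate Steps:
A = -3
H(d) = 6 (H(d) = ((-3 - d) + d)*(-2) = -3*(-2) = 6)
l(L) = 1/(2*L)
158 - 343*l(H(u)) = 158 - 343/(2*6) = 158 - 343*1/12 = 158 - 343/12 = 1553/12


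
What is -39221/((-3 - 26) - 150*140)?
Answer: 39221/21029 ≈ 1.8651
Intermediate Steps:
-39221/((-3 - 26) - 150*140) = -39221/(-29 - 21000) = -39221/(-21029) = -39221*(-1/21029) = 39221/21029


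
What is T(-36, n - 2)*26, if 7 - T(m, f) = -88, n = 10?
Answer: 2470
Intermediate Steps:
T(m, f) = 95 (T(m, f) = 7 - 1*(-88) = 7 + 88 = 95)
T(-36, n - 2)*26 = 95*26 = 2470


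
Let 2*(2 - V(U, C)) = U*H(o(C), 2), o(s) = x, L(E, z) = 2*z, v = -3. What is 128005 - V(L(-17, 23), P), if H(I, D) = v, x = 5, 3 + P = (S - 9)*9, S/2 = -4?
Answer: 127934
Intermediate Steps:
S = -8 (S = 2*(-4) = -8)
P = -156 (P = -3 + (-8 - 9)*9 = -3 - 17*9 = -3 - 153 = -156)
o(s) = 5
H(I, D) = -3
V(U, C) = 2 + 3*U/2 (V(U, C) = 2 - U*(-3)/2 = 2 - (-3)*U/2 = 2 + 3*U/2)
128005 - V(L(-17, 23), P) = 128005 - (2 + 3*(2*23)/2) = 128005 - (2 + (3/2)*46) = 128005 - (2 + 69) = 128005 - 1*71 = 128005 - 71 = 127934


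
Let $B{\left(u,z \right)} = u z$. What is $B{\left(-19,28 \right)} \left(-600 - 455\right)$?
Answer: $561260$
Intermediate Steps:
$B{\left(-19,28 \right)} \left(-600 - 455\right) = \left(-19\right) 28 \left(-600 - 455\right) = \left(-532\right) \left(-1055\right) = 561260$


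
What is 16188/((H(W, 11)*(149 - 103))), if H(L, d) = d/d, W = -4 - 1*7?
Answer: 8094/23 ≈ 351.91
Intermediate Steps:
W = -11 (W = -4 - 7 = -11)
H(L, d) = 1
16188/((H(W, 11)*(149 - 103))) = 16188/((1*(149 - 103))) = 16188/((1*46)) = 16188/46 = 16188*(1/46) = 8094/23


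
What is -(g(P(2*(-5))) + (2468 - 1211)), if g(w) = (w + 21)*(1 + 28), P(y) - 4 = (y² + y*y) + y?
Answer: -7492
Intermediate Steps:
P(y) = 4 + y + 2*y² (P(y) = 4 + ((y² + y*y) + y) = 4 + ((y² + y²) + y) = 4 + (2*y² + y) = 4 + (y + 2*y²) = 4 + y + 2*y²)
g(w) = 609 + 29*w (g(w) = (21 + w)*29 = 609 + 29*w)
-(g(P(2*(-5))) + (2468 - 1211)) = -((609 + 29*(4 + 2*(-5) + 2*(2*(-5))²)) + (2468 - 1211)) = -((609 + 29*(4 - 10 + 2*(-10)²)) + 1257) = -((609 + 29*(4 - 10 + 2*100)) + 1257) = -((609 + 29*(4 - 10 + 200)) + 1257) = -((609 + 29*194) + 1257) = -((609 + 5626) + 1257) = -(6235 + 1257) = -1*7492 = -7492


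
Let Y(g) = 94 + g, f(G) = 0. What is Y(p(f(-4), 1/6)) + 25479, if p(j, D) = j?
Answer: 25573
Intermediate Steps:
Y(p(f(-4), 1/6)) + 25479 = (94 + 0) + 25479 = 94 + 25479 = 25573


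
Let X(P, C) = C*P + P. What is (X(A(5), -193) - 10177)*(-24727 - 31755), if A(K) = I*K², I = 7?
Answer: 2472612514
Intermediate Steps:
A(K) = 7*K²
X(P, C) = P + C*P
(X(A(5), -193) - 10177)*(-24727 - 31755) = ((7*5²)*(1 - 193) - 10177)*(-24727 - 31755) = ((7*25)*(-192) - 10177)*(-56482) = (175*(-192) - 10177)*(-56482) = (-33600 - 10177)*(-56482) = -43777*(-56482) = 2472612514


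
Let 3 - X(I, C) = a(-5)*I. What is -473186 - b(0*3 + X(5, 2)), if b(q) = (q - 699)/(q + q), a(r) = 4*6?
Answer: -18454390/39 ≈ -4.7319e+5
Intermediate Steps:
a(r) = 24
X(I, C) = 3 - 24*I
b(q) = (-699 + q)/(2*q) (b(q) = (-699 + q)/((2*q)) = (-699 + q)*(1/(2*q)) = (-699 + q)/(2*q))
-473186 - b(0*3 + X(5, 2)) = -473186 - (-699 + (0*3 + (3 - 24*5)))/(2*(0*3 + (3 - 24*5))) = -473186 - (-699 + (0 + (3 - 120)))/(2*(0 + (3 - 120))) = -473186 - (-699 + (0 - 117))/(2*(0 - 117)) = -473186 - (-699 - 117)/(2*(-117)) = -473186 - (-1)*(-816)/(2*117) = -473186 - 1*136/39 = -473186 - 136/39 = -18454390/39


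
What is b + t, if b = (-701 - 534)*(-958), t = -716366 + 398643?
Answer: 865407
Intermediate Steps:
t = -317723
b = 1183130 (b = -1235*(-958) = 1183130)
b + t = 1183130 - 317723 = 865407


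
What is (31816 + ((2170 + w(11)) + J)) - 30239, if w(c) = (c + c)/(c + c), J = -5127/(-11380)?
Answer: 42657367/11380 ≈ 3748.4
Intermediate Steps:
J = 5127/11380 (J = -5127*(-1/11380) = 5127/11380 ≈ 0.45053)
w(c) = 1 (w(c) = (2*c)/((2*c)) = (2*c)*(1/(2*c)) = 1)
(31816 + ((2170 + w(11)) + J)) - 30239 = (31816 + ((2170 + 1) + 5127/11380)) - 30239 = (31816 + (2171 + 5127/11380)) - 30239 = (31816 + 24711107/11380) - 30239 = 386777187/11380 - 30239 = 42657367/11380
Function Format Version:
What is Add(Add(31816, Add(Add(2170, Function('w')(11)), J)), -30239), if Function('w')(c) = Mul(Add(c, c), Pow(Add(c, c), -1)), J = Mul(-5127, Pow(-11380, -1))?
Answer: Rational(42657367, 11380) ≈ 3748.4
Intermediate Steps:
J = Rational(5127, 11380) (J = Mul(-5127, Rational(-1, 11380)) = Rational(5127, 11380) ≈ 0.45053)
Function('w')(c) = 1 (Function('w')(c) = Mul(Mul(2, c), Pow(Mul(2, c), -1)) = Mul(Mul(2, c), Mul(Rational(1, 2), Pow(c, -1))) = 1)
Add(Add(31816, Add(Add(2170, Function('w')(11)), J)), -30239) = Add(Add(31816, Add(Add(2170, 1), Rational(5127, 11380))), -30239) = Add(Add(31816, Add(2171, Rational(5127, 11380))), -30239) = Add(Add(31816, Rational(24711107, 11380)), -30239) = Add(Rational(386777187, 11380), -30239) = Rational(42657367, 11380)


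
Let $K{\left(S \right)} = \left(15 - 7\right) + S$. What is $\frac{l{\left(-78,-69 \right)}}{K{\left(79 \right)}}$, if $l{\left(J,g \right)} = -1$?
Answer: $- \frac{1}{87} \approx -0.011494$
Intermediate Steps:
$K{\left(S \right)} = 8 + S$
$\frac{l{\left(-78,-69 \right)}}{K{\left(79 \right)}} = - \frac{1}{8 + 79} = - \frac{1}{87}$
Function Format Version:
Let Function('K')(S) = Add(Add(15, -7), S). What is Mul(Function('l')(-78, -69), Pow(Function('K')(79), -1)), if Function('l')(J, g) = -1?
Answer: Rational(-1, 87) ≈ -0.011494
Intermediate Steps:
Function('K')(S) = Add(8, S)
Mul(Function('l')(-78, -69), Pow(Function('K')(79), -1)) = Mul(-1, Pow(Add(8, 79), -1)) = Mul(-1, Pow(87, -1)) = Mul(-1, Rational(1, 87)) = Rational(-1, 87)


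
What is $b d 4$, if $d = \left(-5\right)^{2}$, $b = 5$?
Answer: $500$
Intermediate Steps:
$d = 25$
$b d 4 = 5 \cdot 25 \cdot 4 = 125 \cdot 4 = 500$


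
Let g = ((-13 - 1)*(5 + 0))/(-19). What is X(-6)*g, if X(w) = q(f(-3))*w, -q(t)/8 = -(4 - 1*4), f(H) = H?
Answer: 0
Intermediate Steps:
q(t) = 0 (q(t) = -(-8)*(4 - 1*4) = -(-8)*(4 - 4) = -(-8)*0 = -8*0 = 0)
X(w) = 0 (X(w) = 0*w = 0)
g = 70/19 (g = -14*5*(-1/19) = -70*(-1/19) = 70/19 ≈ 3.6842)
X(-6)*g = 0*(70/19) = 0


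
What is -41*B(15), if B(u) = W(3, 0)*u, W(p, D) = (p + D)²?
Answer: -5535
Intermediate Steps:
W(p, D) = (D + p)²
B(u) = 9*u (B(u) = (0 + 3)²*u = 3²*u = 9*u)
-41*B(15) = -369*15 = -41*135 = -5535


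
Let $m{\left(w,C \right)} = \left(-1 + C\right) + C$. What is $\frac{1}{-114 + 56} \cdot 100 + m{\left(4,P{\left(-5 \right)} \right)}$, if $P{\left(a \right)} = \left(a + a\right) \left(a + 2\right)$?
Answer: $\frac{1661}{29} \approx 57.276$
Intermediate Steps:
$P{\left(a \right)} = 2 a \left(2 + a\right)$
$m{\left(w,C \right)} = -1 + 2 C$
$\frac{1}{-114 + 56} \cdot 100 + m{\left(4,P{\left(-5 \right)} \right)} = \frac{1}{-114 + 56} \cdot 100 - \left(1 - 2 \cdot 2 \left(-5\right) \left(2 - 5\right)\right) = \frac{1}{-58} \cdot 100 - \left(1 - 2 \cdot 2 \left(-5\right) \left(-3\right)\right) = \left(- \frac{1}{58}\right) 100 + \left(-1 + 2 \cdot 30\right) = - \frac{50}{29} + \left(-1 + 60\right) = - \frac{50}{29} + 59 = \frac{1661}{29}$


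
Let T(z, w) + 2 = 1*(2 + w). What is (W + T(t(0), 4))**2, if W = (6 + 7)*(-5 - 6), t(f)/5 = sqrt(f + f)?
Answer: 19321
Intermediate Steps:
t(f) = 5*sqrt(2)*sqrt(f) (t(f) = 5*sqrt(f + f) = 5*sqrt(2*f) = 5*(sqrt(2)*sqrt(f)) = 5*sqrt(2)*sqrt(f))
T(z, w) = w (T(z, w) = -2 + 1*(2 + w) = -2 + (2 + w) = w)
W = -143 (W = 13*(-11) = -143)
(W + T(t(0), 4))**2 = (-143 + 4)**2 = (-139)**2 = 19321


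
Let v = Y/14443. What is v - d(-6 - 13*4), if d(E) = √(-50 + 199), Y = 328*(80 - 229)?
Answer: -48872/14443 - √149 ≈ -15.590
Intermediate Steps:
Y = -48872 (Y = 328*(-149) = -48872)
d(E) = √149
v = -48872/14443 ≈ -3.3838
v - d(-6 - 13*4) = -48872/14443 - √149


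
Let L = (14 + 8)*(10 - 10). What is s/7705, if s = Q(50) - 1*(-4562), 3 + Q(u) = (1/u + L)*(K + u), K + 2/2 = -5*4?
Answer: 227979/385250 ≈ 0.59177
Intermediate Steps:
L = 0 (L = 22*0 = 0)
K = -21 (K = -1 - 5*4 = -1 - 20 = -21)
Q(u) = -3 + (-21 + u)/u (Q(u) = -3 + (1/u + 0)*(-21 + u) = -3 + (-21 + u)/u)
s = 227979/50 (s = (-2 - 21/50) - 1*(-4562) = (-2 - 21*1/50) + 4562 = (-2 - 21/50) + 4562 = -121/50 + 4562 = 227979/50 ≈ 4559.6)
s/7705 = (227979/50)/7705 = (227979/50)*(1/7705) = 227979/385250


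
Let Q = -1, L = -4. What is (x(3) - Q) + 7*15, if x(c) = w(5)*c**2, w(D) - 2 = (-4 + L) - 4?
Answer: 16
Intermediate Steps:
w(D) = -10 (w(D) = 2 + ((-4 - 4) - 4) = 2 + (-8 - 4) = 2 - 12 = -10)
x(c) = -10*c**2
(x(3) - Q) + 7*15 = (-10*3**2 - 1*(-1)) + 7*15 = (-10*9 + 1) + 105 = (-90 + 1) + 105 = -89 + 105 = 16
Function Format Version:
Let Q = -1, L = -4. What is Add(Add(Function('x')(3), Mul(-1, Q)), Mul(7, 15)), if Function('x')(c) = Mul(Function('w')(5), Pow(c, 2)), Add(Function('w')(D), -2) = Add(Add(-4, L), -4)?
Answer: 16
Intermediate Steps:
Function('w')(D) = -10 (Function('w')(D) = Add(2, Add(Add(-4, -4), -4)) = Add(2, Add(-8, -4)) = Add(2, -12) = -10)
Function('x')(c) = Mul(-10, Pow(c, 2))
Add(Add(Function('x')(3), Mul(-1, Q)), Mul(7, 15)) = Add(Add(Mul(-10, Pow(3, 2)), Mul(-1, -1)), Mul(7, 15)) = Add(Add(Mul(-10, 9), 1), 105) = Add(Add(-90, 1), 105) = Add(-89, 105) = 16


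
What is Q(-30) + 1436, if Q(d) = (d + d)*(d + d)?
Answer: 5036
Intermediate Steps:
Q(d) = 4*d² (Q(d) = (2*d)*(2*d) = 4*d²)
Q(-30) + 1436 = 4*(-30)² + 1436 = 4*900 + 1436 = 3600 + 1436 = 5036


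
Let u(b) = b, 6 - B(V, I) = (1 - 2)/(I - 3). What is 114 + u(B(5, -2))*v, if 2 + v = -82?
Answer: -1866/5 ≈ -373.20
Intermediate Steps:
v = -84 (v = -2 - 82 = -84)
B(V, I) = 6 + 1/(-3 + I) (B(V, I) = 6 - (1 - 2)/(I - 3) = 6 - (-1)/(-3 + I) = 6 + 1/(-3 + I))
114 + u(B(5, -2))*v = 114 + ((-17 + 6*(-2))/(-3 - 2))*(-84) = 114 + ((-17 - 12)/(-5))*(-84) = 114 - 1/5*(-29)*(-84) = 114 + (29/5)*(-84) = 114 - 2436/5 = -1866/5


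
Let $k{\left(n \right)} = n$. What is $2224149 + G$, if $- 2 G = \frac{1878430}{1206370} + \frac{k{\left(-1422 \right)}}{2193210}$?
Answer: $\frac{32692788663534479}{14699015265} \approx 2.2241 \cdot 10^{6}$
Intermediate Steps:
$G = - \frac{11439100006}{14699015265}$ ($G = - \frac{\frac{1878430}{1206370} - \frac{1422}{2193210}}{2} = - \frac{1878430 \cdot \frac{1}{1206370} - \frac{79}{121845}}{2} = - \frac{\frac{187843}{120637} - \frac{79}{121845}}{2} = \left(- \frac{1}{2}\right) \frac{22878200012}{14699015265} = - \frac{11439100006}{14699015265} \approx -0.77822$)
$2224149 + G = 2224149 - \frac{11439100006}{14699015265} = \frac{32692788663534479}{14699015265}$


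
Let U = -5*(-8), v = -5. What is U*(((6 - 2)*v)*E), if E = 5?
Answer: -4000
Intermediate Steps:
U = 40
U*(((6 - 2)*v)*E) = 40*(((6 - 2)*(-5))*5) = 40*((4*(-5))*5) = 40*(-20*5) = 40*(-100) = -4000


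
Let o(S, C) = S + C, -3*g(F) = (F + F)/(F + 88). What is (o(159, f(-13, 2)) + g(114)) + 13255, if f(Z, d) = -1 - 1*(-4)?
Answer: 1355079/101 ≈ 13417.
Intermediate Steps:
f(Z, d) = 3 (f(Z, d) = -1 + 4 = 3)
g(F) = -2*F/(3*(88 + F)) (g(F) = -(F + F)/(3*(F + 88)) = -2*F/(3*(88 + F)))
o(S, C) = C + S
(o(159, f(-13, 2)) + g(114)) + 13255 = ((3 + 159) - 2*114/(264 + 3*114)) + 13255 = (162 - 2*114/(264 + 342)) + 13255 = (162 - 2*114/606) + 13255 = (162 - 2*114*1/606) + 13255 = (162 - 38/101) + 13255 = 16324/101 + 13255 = 1355079/101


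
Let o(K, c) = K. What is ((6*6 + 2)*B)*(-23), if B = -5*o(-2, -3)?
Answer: -8740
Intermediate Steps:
B = 10 (B = -5*(-2) = 10)
((6*6 + 2)*B)*(-23) = ((6*6 + 2)*10)*(-23) = ((36 + 2)*10)*(-23) = (38*10)*(-23) = 380*(-23) = -8740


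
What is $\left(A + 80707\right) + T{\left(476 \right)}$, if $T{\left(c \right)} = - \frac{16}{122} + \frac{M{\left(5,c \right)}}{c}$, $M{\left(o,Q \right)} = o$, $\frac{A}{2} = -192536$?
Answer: $- \frac{8837545643}{29036} \approx -3.0437 \cdot 10^{5}$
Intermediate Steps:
$A = -385072$ ($A = 2 \left(-192536\right) = -385072$)
$T{\left(c \right)} = - \frac{8}{61} + \frac{5}{c}$ ($T{\left(c \right)} = - \frac{16}{122} + \frac{5}{c} = \left(-16\right) \frac{1}{122} + \frac{5}{c} = - \frac{8}{61} + \frac{5}{c}$)
$\left(A + 80707\right) + T{\left(476 \right)} = \left(-385072 + 80707\right) - \left(\frac{8}{61} - \frac{5}{476}\right) = -304365 + \left(- \frac{8}{61} + 5 \cdot \frac{1}{476}\right) = -304365 + \left(- \frac{8}{61} + \frac{5}{476}\right) = -304365 - \frac{3503}{29036} = - \frac{8837545643}{29036}$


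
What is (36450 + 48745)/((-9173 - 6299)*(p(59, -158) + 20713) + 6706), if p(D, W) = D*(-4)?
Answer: -85195/316813438 ≈ -0.00026891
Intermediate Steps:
p(D, W) = -4*D
(36450 + 48745)/((-9173 - 6299)*(p(59, -158) + 20713) + 6706) = (36450 + 48745)/((-9173 - 6299)*(-4*59 + 20713) + 6706) = 85195/(-15472*(-236 + 20713) + 6706) = 85195/(-15472*20477 + 6706) = 85195/(-316820144 + 6706) = 85195/(-316813438) = 85195*(-1/316813438) = -85195/316813438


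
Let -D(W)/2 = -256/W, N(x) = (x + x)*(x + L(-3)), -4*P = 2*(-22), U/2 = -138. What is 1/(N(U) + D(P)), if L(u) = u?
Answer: 11/1694600 ≈ 6.4912e-6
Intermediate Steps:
U = -276 (U = 2*(-138) = -276)
P = 11 (P = -(-22)/2 = -¼*(-44) = 11)
N(x) = 2*x*(-3 + x) (N(x) = (x + x)*(x - 3) = (2*x)*(-3 + x) = 2*x*(-3 + x))
D(W) = 512/W (D(W) = -(-512)/W = 512/W)
1/(N(U) + D(P)) = 1/(2*(-276)*(-3 - 276) + 512/11) = 1/(2*(-276)*(-279) + 512*(1/11)) = 1/(154008 + 512/11) = 1/(1694600/11) = 11/1694600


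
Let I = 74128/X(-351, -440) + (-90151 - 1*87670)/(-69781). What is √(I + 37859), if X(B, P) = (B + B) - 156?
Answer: 14*√172718600853556329/29936049 ≈ 194.36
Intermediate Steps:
X(B, P) = -156 + 2*B (X(B, P) = 2*B - 156 = -156 + 2*B)
I = -2510077775/29936049 (I = 74128/(-156 + 2*(-351)) + (-90151 - 1*87670)/(-69781) = 74128/(-156 - 702) + (-90151 - 87670)*(-1/69781) = 74128/(-858) - 177821*(-1/69781) = 74128*(-1/858) + 177821/69781 = -37064/429 + 177821/69781 = -2510077775/29936049 ≈ -83.848)
√(I + 37859) = √(-2510077775/29936049 + 37859) = √(1130838801316/29936049) = 14*√172718600853556329/29936049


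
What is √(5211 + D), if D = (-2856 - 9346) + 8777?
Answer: √1786 ≈ 42.261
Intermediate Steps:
D = -3425 (D = -12202 + 8777 = -3425)
√(5211 + D) = √(5211 - 3425) = √1786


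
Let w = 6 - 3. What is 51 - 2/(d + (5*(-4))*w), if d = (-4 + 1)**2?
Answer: 2603/51 ≈ 51.039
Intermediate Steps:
w = 3
d = 9 (d = (-3)**2 = 9)
51 - 2/(d + (5*(-4))*w) = 51 - 2/(9 + (5*(-4))*3) = 51 - 2/(9 - 20*3) = 51 - 2/(9 - 60) = 51 - 2/(-51) = 51 - 2*(-1/51) = 51 + 2/51 = 2603/51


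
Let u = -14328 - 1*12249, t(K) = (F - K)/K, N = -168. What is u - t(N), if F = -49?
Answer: -637831/24 ≈ -26576.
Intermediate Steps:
t(K) = (-49 - K)/K
u = -26577 (u = -14328 - 12249 = -26577)
u - t(N) = -26577 - (-49 - 1*(-168))/(-168) = -26577 - (-1)*(-49 + 168)/168 = -26577 - (-1)*119/168 = -26577 - 1*(-17/24) = -26577 + 17/24 = -637831/24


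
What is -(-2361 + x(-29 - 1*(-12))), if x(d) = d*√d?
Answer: 2361 + 17*I*√17 ≈ 2361.0 + 70.093*I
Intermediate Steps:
x(d) = d^(3/2)
-(-2361 + x(-29 - 1*(-12))) = -(-2361 + (-29 - 1*(-12))^(3/2)) = -(-2361 + (-29 + 12)^(3/2)) = -(-2361 + (-17)^(3/2)) = -(-2361 - 17*I*√17) = 2361 + 17*I*√17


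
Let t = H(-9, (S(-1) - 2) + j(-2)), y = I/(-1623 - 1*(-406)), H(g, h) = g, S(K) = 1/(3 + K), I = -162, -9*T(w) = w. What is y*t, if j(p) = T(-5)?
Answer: -1458/1217 ≈ -1.1980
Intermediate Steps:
T(w) = -w/9
j(p) = 5/9 (j(p) = -⅑*(-5) = 5/9)
y = 162/1217 (y = -162/(-1623 - 1*(-406)) = -162/(-1623 + 406) = -162/(-1217) = -162*(-1/1217) = 162/1217 ≈ 0.13311)
t = -9
y*t = (162/1217)*(-9) = -1458/1217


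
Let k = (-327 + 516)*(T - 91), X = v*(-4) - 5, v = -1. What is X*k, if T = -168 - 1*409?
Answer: 126252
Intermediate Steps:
T = -577 (T = -168 - 409 = -577)
X = -1 (X = -1*(-4) - 5 = 4 - 5 = -1)
k = -126252 (k = (-327 + 516)*(-577 - 91) = 189*(-668) = -126252)
X*k = -1*(-126252) = 126252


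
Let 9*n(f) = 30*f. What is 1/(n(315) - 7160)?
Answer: -1/6110 ≈ -0.00016367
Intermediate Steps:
n(f) = 10*f/3 (n(f) = (30*f)/9 = 10*f/3)
1/(n(315) - 7160) = 1/((10/3)*315 - 7160) = 1/(1050 - 7160) = 1/(-6110) = -1/6110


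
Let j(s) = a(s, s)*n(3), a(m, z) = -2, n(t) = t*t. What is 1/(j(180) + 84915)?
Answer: 1/84897 ≈ 1.1779e-5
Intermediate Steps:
n(t) = t**2
j(s) = -18 (j(s) = -2*3**2 = -2*9 = -18)
1/(j(180) + 84915) = 1/(-18 + 84915) = 1/84897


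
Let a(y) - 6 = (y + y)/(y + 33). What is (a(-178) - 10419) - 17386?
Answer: -4030499/145 ≈ -27797.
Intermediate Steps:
a(y) = 6 + 2*y/(33 + y) (a(y) = 6 + (y + y)/(y + 33) = 6 + (2*y)/(33 + y) = 6 + 2*y/(33 + y))
(a(-178) - 10419) - 17386 = (2*(99 + 4*(-178))/(33 - 178) - 10419) - 17386 = (2*(99 - 712)/(-145) - 10419) - 17386 = (2*(-1/145)*(-613) - 10419) - 17386 = (1226/145 - 10419) - 17386 = -1509529/145 - 17386 = -4030499/145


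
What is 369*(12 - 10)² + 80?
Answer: 1556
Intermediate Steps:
369*(12 - 10)² + 80 = 369*2² + 80 = 369*4 + 80 = 1476 + 80 = 1556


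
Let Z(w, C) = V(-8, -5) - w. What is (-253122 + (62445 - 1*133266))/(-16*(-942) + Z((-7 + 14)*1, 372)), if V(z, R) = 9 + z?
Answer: -107981/5022 ≈ -21.502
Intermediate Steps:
Z(w, C) = 1 - w (Z(w, C) = (9 - 8) - w = 1 - w)
(-253122 + (62445 - 1*133266))/(-16*(-942) + Z((-7 + 14)*1, 372)) = (-253122 + (62445 - 1*133266))/(-16*(-942) + (1 - (-7 + 14))) = (-253122 + (62445 - 133266))/(15072 + (1 - 7)) = (-253122 - 70821)/(15072 + (1 - 1*7)) = -323943/(15072 + (1 - 7)) = -323943/(15072 - 6) = -323943/15066 = -323943*1/15066 = -107981/5022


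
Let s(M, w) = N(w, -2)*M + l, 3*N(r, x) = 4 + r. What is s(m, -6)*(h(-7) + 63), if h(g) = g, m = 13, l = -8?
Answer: -2800/3 ≈ -933.33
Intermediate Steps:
N(r, x) = 4/3 + r/3 (N(r, x) = (4 + r)/3 = 4/3 + r/3)
s(M, w) = -8 + M*(4/3 + w/3) (s(M, w) = (4/3 + w/3)*M - 8 = M*(4/3 + w/3) - 8 = -8 + M*(4/3 + w/3))
s(m, -6)*(h(-7) + 63) = (-8 + (⅓)*13*(4 - 6))*(-7 + 63) = (-8 + (⅓)*13*(-2))*56 = (-8 - 26/3)*56 = -50/3*56 = -2800/3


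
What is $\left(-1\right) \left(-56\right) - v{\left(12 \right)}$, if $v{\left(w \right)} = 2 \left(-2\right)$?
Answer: $60$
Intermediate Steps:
$v{\left(w \right)} = -4$
$\left(-1\right) \left(-56\right) - v{\left(12 \right)} = \left(-1\right) \left(-56\right) - -4 = 56 + 4 = 60$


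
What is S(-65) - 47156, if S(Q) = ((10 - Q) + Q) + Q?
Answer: -47211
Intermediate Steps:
S(Q) = 10 + Q
S(-65) - 47156 = (10 - 65) - 47156 = -55 - 47156 = -47211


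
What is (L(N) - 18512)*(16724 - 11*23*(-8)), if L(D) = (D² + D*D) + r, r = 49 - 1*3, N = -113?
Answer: 132585856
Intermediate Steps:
r = 46 (r = 49 - 3 = 46)
L(D) = 46 + 2*D² (L(D) = (D² + D*D) + 46 = (D² + D²) + 46 = 2*D² + 46 = 46 + 2*D²)
(L(N) - 18512)*(16724 - 11*23*(-8)) = ((46 + 2*(-113)²) - 18512)*(16724 - 11*23*(-8)) = ((46 + 2*12769) - 18512)*(16724 - 253*(-8)) = ((46 + 25538) - 18512)*(16724 + 2024) = (25584 - 18512)*18748 = 7072*18748 = 132585856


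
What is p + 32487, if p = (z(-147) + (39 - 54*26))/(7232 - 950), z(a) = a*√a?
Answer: 68027323/2094 - 343*I*√3/2094 ≈ 32487.0 - 0.28371*I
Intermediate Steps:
z(a) = a^(3/2)
p = -455/2094 - 343*I*√3/2094 (p = ((-147)^(3/2) + (39 - 54*26))/(7232 - 950) = (-1029*I*√3 + (39 - 1404))/6282 = (-1029*I*√3 - 1365)*(1/6282) = (-1365 - 1029*I*√3)*(1/6282) = -455/2094 - 343*I*√3/2094 ≈ -0.21729 - 0.28371*I)
p + 32487 = (-455/2094 - 343*I*√3/2094) + 32487 = 68027323/2094 - 343*I*√3/2094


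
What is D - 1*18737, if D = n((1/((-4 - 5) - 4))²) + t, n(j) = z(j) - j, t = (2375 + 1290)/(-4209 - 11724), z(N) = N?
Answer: -298540286/15933 ≈ -18737.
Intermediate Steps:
t = -3665/15933 (t = 3665/(-15933) = 3665*(-1/15933) = -3665/15933 ≈ -0.23003)
n(j) = 0 (n(j) = j - j = 0)
D = -3665/15933 (D = 0 - 3665/15933 = -3665/15933 ≈ -0.23003)
D - 1*18737 = -3665/15933 - 1*18737 = -3665/15933 - 18737 = -298540286/15933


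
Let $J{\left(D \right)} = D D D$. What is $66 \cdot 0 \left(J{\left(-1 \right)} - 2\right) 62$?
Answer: $0$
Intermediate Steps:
$J{\left(D \right)} = D^{3}$ ($J{\left(D \right)} = D^{2} D = D^{3}$)
$66 \cdot 0 \left(J{\left(-1 \right)} - 2\right) 62 = 66 \cdot 0 \left(\left(-1\right)^{3} - 2\right) 62 = 66 \cdot 0 \left(-1 - 2\right) 62 = 66 \cdot 0 \left(-3\right) 62 = 66 \cdot 0 \cdot 62 = 0 \cdot 62 = 0$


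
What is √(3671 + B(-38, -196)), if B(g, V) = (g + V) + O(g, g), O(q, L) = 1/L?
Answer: √4962990/38 ≈ 58.626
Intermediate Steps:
B(g, V) = V + g + 1/g (B(g, V) = (g + V) + 1/g = (V + g) + 1/g = V + g + 1/g)
√(3671 + B(-38, -196)) = √(3671 + (-196 - 38 + 1/(-38))) = √(3671 + (-196 - 38 - 1/38)) = √(3671 - 8893/38) = √(130605/38) = √4962990/38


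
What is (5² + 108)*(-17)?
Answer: -2261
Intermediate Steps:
(5² + 108)*(-17) = (25 + 108)*(-17) = 133*(-17) = -2261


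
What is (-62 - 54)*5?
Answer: -580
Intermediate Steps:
(-62 - 54)*5 = -116*5 = -580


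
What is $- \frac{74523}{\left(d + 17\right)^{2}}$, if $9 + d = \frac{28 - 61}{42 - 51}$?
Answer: $- \frac{670707}{1225} \approx -547.52$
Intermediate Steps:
$d = - \frac{16}{3}$ ($d = -9 + \frac{28 - 61}{42 - 51} = -9 - \frac{33}{-9} = -9 - - \frac{11}{3} = -9 + \frac{11}{3} = - \frac{16}{3} \approx -5.3333$)
$- \frac{74523}{\left(d + 17\right)^{2}} = - \frac{74523}{\left(- \frac{16}{3} + 17\right)^{2}} = - \frac{74523}{\left(\frac{35}{3}\right)^{2}} = - \frac{74523}{\frac{1225}{9}} = \left(-74523\right) \frac{9}{1225} = - \frac{670707}{1225}$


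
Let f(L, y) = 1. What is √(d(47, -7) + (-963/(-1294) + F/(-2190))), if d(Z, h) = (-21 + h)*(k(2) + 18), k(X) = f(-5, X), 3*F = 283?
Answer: I*√266670940362265/708465 ≈ 23.05*I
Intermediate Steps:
F = 283/3 (F = (⅓)*283 = 283/3 ≈ 94.333)
k(X) = 1
d(Z, h) = -399 + 19*h (d(Z, h) = (-21 + h)*(1 + 18) = (-21 + h)*19 = -399 + 19*h)
√(d(47, -7) + (-963/(-1294) + F/(-2190))) = √((-399 + 19*(-7)) + (-963/(-1294) + (283/3)/(-2190))) = √((-399 - 133) + (-963*(-1/1294) + (283/3)*(-1/2190))) = √(-532 + (963/1294 - 283/6570)) = √(-532 + 1490177/2125395) = √(-1129219963/2125395) = I*√266670940362265/708465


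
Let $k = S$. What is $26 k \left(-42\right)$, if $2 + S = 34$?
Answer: $-34944$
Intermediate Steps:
$S = 32$ ($S = -2 + 34 = 32$)
$k = 32$
$26 k \left(-42\right) = 26 \cdot 32 \left(-42\right) = 832 \left(-42\right) = -34944$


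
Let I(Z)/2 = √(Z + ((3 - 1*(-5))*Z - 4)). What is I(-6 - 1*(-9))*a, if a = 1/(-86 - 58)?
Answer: -√23/72 ≈ -0.066609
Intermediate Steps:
a = -1/144 (a = 1/(-144) = -1/144 ≈ -0.0069444)
I(Z) = 2*√(-4 + 9*Z) (I(Z) = 2*√(Z + ((3 - 1*(-5))*Z - 4)) = 2*√(Z + ((3 + 5)*Z - 4)) = 2*√(Z + (8*Z - 4)) = 2*√(Z + (-4 + 8*Z)) = 2*√(-4 + 9*Z))
I(-6 - 1*(-9))*a = (2*√(-4 + 9*(-6 - 1*(-9))))*(-1/144) = (2*√(-4 + 9*(-6 + 9)))*(-1/144) = (2*√(-4 + 9*3))*(-1/144) = (2*√(-4 + 27))*(-1/144) = (2*√23)*(-1/144) = -√23/72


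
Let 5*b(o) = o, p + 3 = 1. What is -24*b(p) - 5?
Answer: 23/5 ≈ 4.6000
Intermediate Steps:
p = -2 (p = -3 + 1 = -2)
b(o) = o/5
-24*b(p) - 5 = -24*(-2)/5 - 5 = -24*(-⅖) - 5 = 48/5 - 5 = 23/5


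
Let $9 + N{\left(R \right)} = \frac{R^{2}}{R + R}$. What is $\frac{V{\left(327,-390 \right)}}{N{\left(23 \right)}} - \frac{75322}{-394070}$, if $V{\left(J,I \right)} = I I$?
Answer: $\frac{11987647061}{197035} \approx 60840.0$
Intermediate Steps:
$V{\left(J,I \right)} = I^{2}$
$N{\left(R \right)} = -9 + \frac{R}{2}$ ($N{\left(R \right)} = -9 + \frac{R^{2}}{R + R} = -9 + \frac{R^{2}}{2 R} = -9 + \frac{1}{2 R} R^{2} = -9 + \frac{R}{2}$)
$\frac{V{\left(327,-390 \right)}}{N{\left(23 \right)}} - \frac{75322}{-394070} = \frac{\left(-390\right)^{2}}{-9 + \frac{1}{2} \cdot 23} - \frac{75322}{-394070} = \frac{152100}{-9 + \frac{23}{2}} - - \frac{37661}{197035} = \frac{152100}{\frac{5}{2}} + \frac{37661}{197035} = 152100 \cdot \frac{2}{5} + \frac{37661}{197035} = 60840 + \frac{37661}{197035} = \frac{11987647061}{197035}$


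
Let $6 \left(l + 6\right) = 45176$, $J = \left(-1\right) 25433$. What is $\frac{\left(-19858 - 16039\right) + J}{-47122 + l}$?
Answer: $\frac{91995}{59398} \approx 1.5488$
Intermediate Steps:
$J = -25433$
$l = \frac{22570}{3}$ ($l = -6 + \frac{1}{6} \cdot 45176 = -6 + \frac{22588}{3} = \frac{22570}{3} \approx 7523.3$)
$\frac{\left(-19858 - 16039\right) + J}{-47122 + l} = \frac{\left(-19858 - 16039\right) - 25433}{-47122 + \frac{22570}{3}} = \frac{-35897 - 25433}{- \frac{118796}{3}} = \left(-61330\right) \left(- \frac{3}{118796}\right) = \frac{91995}{59398}$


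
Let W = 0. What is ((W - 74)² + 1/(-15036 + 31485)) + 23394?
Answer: 474882631/16449 ≈ 28870.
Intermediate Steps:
((W - 74)² + 1/(-15036 + 31485)) + 23394 = ((0 - 74)² + 1/(-15036 + 31485)) + 23394 = ((-74)² + 1/16449) + 23394 = (5476 + 1/16449) + 23394 = 90074725/16449 + 23394 = 474882631/16449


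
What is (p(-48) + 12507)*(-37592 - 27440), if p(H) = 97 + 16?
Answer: -820703840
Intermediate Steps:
p(H) = 113
(p(-48) + 12507)*(-37592 - 27440) = (113 + 12507)*(-37592 - 27440) = 12620*(-65032) = -820703840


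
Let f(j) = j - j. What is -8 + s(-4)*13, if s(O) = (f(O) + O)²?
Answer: 200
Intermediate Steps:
f(j) = 0
s(O) = O² (s(O) = (0 + O)² = O²)
-8 + s(-4)*13 = -8 + (-4)²*13 = -8 + 16*13 = -8 + 208 = 200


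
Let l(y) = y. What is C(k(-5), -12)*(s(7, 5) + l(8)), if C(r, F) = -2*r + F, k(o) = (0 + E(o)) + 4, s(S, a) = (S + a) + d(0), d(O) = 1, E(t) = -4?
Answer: -252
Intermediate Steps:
s(S, a) = 1 + S + a (s(S, a) = (S + a) + 1 = 1 + S + a)
k(o) = 0 (k(o) = (0 - 4) + 4 = -4 + 4 = 0)
C(r, F) = F - 2*r
C(k(-5), -12)*(s(7, 5) + l(8)) = (-12 - 2*0)*((1 + 7 + 5) + 8) = (-12 + 0)*(13 + 8) = -12*21 = -252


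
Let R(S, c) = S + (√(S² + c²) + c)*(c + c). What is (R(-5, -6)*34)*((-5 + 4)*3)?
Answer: -6834 + 1224*√61 ≈ 2725.7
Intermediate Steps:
R(S, c) = S + 2*c*(c + √(S² + c²)) (R(S, c) = S + (c + √(S² + c²))*(2*c) = S + 2*c*(c + √(S² + c²)))
(R(-5, -6)*34)*((-5 + 4)*3) = ((-5 + 2*(-6)² + 2*(-6)*√((-5)² + (-6)²))*34)*((-5 + 4)*3) = ((-5 + 2*36 + 2*(-6)*√(25 + 36))*34)*(-1*3) = ((-5 + 72 + 2*(-6)*√61)*34)*(-3) = ((-5 + 72 - 12*√61)*34)*(-3) = ((67 - 12*√61)*34)*(-3) = (2278 - 408*√61)*(-3) = -6834 + 1224*√61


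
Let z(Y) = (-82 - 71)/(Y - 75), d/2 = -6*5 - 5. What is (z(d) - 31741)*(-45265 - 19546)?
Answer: 298279146812/145 ≈ 2.0571e+9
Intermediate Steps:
d = -70 (d = 2*(-6*5 - 5) = 2*(-30 - 5) = 2*(-35) = -70)
z(Y) = -153/(-75 + Y)
(z(d) - 31741)*(-45265 - 19546) = (-153/(-75 - 70) - 31741)*(-45265 - 19546) = (-153/(-145) - 31741)*(-64811) = (-153*(-1/145) - 31741)*(-64811) = (153/145 - 31741)*(-64811) = -4602292/145*(-64811) = 298279146812/145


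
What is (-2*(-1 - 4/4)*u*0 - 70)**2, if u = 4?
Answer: 4900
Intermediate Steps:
(-2*(-1 - 4/4)*u*0 - 70)**2 = (-2*(-1 - 4/4)*4*0 - 70)**2 = (-2*(-1 - 4*1/4)*4*0 - 70)**2 = (-2*(-1 - 1)*4*0 - 70)**2 = (-(-4)*4*0 - 70)**2 = (-2*(-8)*0 - 70)**2 = (16*0 - 70)**2 = (0 - 70)**2 = (-70)**2 = 4900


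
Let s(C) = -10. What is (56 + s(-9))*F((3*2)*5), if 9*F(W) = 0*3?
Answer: 0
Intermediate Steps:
F(W) = 0 (F(W) = (0*3)/9 = (1/9)*0 = 0)
(56 + s(-9))*F((3*2)*5) = (56 - 10)*0 = 46*0 = 0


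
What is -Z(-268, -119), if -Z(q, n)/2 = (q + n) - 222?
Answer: -1218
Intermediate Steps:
Z(q, n) = 444 - 2*n - 2*q (Z(q, n) = -2*((q + n) - 222) = -2*((n + q) - 222) = -2*(-222 + n + q) = 444 - 2*n - 2*q)
-Z(-268, -119) = -(444 - 2*(-119) - 2*(-268)) = -(444 + 238 + 536) = -1*1218 = -1218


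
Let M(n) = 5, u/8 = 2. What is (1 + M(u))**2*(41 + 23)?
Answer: 2304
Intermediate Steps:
u = 16 (u = 8*2 = 16)
(1 + M(u))**2*(41 + 23) = (1 + 5)**2*(41 + 23) = 6**2*64 = 36*64 = 2304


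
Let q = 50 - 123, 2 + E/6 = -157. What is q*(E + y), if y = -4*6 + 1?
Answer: 71321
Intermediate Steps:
E = -954 (E = -12 + 6*(-157) = -12 - 942 = -954)
q = -73
y = -23 (y = -24 + 1 = -23)
q*(E + y) = -73*(-954 - 23) = -73*(-977) = 71321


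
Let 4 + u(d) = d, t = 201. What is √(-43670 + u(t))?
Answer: I*√43473 ≈ 208.5*I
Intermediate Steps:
u(d) = -4 + d
√(-43670 + u(t)) = √(-43670 + (-4 + 201)) = √(-43670 + 197) = √(-43473) = I*√43473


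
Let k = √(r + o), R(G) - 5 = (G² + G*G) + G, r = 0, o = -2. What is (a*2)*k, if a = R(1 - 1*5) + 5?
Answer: 76*I*√2 ≈ 107.48*I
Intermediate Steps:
R(G) = 5 + G + 2*G² (R(G) = 5 + ((G² + G*G) + G) = 5 + ((G² + G²) + G) = 5 + (2*G² + G) = 5 + (G + 2*G²) = 5 + G + 2*G²)
k = I*√2 (k = √(0 - 2) = √(-2) = I*√2 ≈ 1.4142*I)
a = 38 (a = (5 + (1 - 1*5) + 2*(1 - 1*5)²) + 5 = (5 + (1 - 5) + 2*(1 - 5)²) + 5 = (5 - 4 + 2*(-4)²) + 5 = (5 - 4 + 2*16) + 5 = (5 - 4 + 32) + 5 = 33 + 5 = 38)
(a*2)*k = (38*2)*(I*√2) = 76*(I*√2) = 76*I*√2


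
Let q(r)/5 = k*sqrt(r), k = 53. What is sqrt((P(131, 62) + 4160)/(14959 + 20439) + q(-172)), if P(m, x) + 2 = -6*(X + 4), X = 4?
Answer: sqrt(36371445 + 166024938530*I*sqrt(43))/17699 ≈ 41.687 + 41.685*I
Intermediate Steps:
P(m, x) = -50 (P(m, x) = -2 - 6*(4 + 4) = -2 - 6*8 = -2 - 48 = -50)
q(r) = 265*sqrt(r) (q(r) = 5*(53*sqrt(r)) = 265*sqrt(r))
sqrt((P(131, 62) + 4160)/(14959 + 20439) + q(-172)) = sqrt((-50 + 4160)/(14959 + 20439) + 265*sqrt(-172)) = sqrt(4110/35398 + 265*(2*I*sqrt(43))) = sqrt(4110*(1/35398) + 530*I*sqrt(43)) = sqrt(2055/17699 + 530*I*sqrt(43))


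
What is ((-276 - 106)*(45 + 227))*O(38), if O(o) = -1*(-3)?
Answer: -311712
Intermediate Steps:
O(o) = 3
((-276 - 106)*(45 + 227))*O(38) = ((-276 - 106)*(45 + 227))*3 = -382*272*3 = -103904*3 = -311712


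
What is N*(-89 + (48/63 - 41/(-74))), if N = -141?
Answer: 6404267/518 ≈ 12363.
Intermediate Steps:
N*(-89 + (48/63 - 41/(-74))) = -141*(-89 + (48/63 - 41/(-74))) = -141*(-89 + (48*(1/63) - 41*(-1/74))) = -141*(-89 + (16/21 + 41/74)) = -141*(-89 + 2045/1554) = -141*(-136261/1554) = 6404267/518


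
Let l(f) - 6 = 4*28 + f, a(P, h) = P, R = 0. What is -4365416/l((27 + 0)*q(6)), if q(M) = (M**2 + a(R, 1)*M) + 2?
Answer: -49607/13 ≈ -3815.9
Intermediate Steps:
q(M) = 2 + M**2 (q(M) = (M**2 + 0*M) + 2 = (M**2 + 0) + 2 = M**2 + 2 = 2 + M**2)
l(f) = 118 + f (l(f) = 6 + (4*28 + f) = 6 + (112 + f) = 118 + f)
-4365416/l((27 + 0)*q(6)) = -4365416/(118 + (27 + 0)*(2 + 6**2)) = -4365416/(118 + 27*(2 + 36)) = -4365416/(118 + 27*38) = -4365416/(118 + 1026) = -4365416/1144 = -4365416*1/1144 = -49607/13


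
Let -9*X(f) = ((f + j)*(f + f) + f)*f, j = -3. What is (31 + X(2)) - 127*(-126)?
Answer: 144301/9 ≈ 16033.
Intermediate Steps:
X(f) = -f*(f + 2*f*(-3 + f))/9 (X(f) = -((f - 3)*(f + f) + f)*f/9 = -((-3 + f)*(2*f) + f)*f/9 = -(2*f*(-3 + f) + f)*f/9 = -(f + 2*f*(-3 + f))*f/9 = -f*(f + 2*f*(-3 + f))/9)
(31 + X(2)) - 127*(-126) = (31 + (⅑)*2²*(5 - 2*2)) - 127*(-126) = (31 + (⅑)*4*(5 - 4)) + 16002 = (31 + (⅑)*4*1) + 16002 = (31 + 4/9) + 16002 = 283/9 + 16002 = 144301/9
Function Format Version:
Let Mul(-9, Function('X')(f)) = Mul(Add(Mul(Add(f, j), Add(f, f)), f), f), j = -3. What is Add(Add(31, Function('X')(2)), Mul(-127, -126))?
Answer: Rational(144301, 9) ≈ 16033.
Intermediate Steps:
Function('X')(f) = Mul(Rational(-1, 9), f, Add(f, Mul(2, f, Add(-3, f)))) (Function('X')(f) = Mul(Rational(-1, 9), Mul(Add(Mul(Add(f, -3), Add(f, f)), f), f)) = Mul(Rational(-1, 9), Mul(Add(Mul(Add(-3, f), Mul(2, f)), f), f)) = Mul(Rational(-1, 9), Mul(Add(Mul(2, f, Add(-3, f)), f), f)) = Mul(Rational(-1, 9), Mul(Add(f, Mul(2, f, Add(-3, f))), f)) = Mul(Rational(-1, 9), Mul(f, Add(f, Mul(2, f, Add(-3, f))))) = Mul(Rational(-1, 9), f, Add(f, Mul(2, f, Add(-3, f)))))
Add(Add(31, Function('X')(2)), Mul(-127, -126)) = Add(Add(31, Mul(Rational(1, 9), Pow(2, 2), Add(5, Mul(-2, 2)))), Mul(-127, -126)) = Add(Add(31, Mul(Rational(1, 9), 4, Add(5, -4))), 16002) = Add(Add(31, Mul(Rational(1, 9), 4, 1)), 16002) = Add(Add(31, Rational(4, 9)), 16002) = Add(Rational(283, 9), 16002) = Rational(144301, 9)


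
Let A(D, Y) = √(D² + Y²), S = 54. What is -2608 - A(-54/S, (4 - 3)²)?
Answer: -2608 - √2 ≈ -2609.4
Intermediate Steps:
-2608 - A(-54/S, (4 - 3)²) = -2608 - √((-54/54)² + ((4 - 3)²)²) = -2608 - √((-54*1/54)² + (1²)²) = -2608 - √((-1)² + 1²) = -2608 - √(1 + 1) = -2608 - √2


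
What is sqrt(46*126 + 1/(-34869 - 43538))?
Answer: sqrt(35631823655197)/78407 ≈ 76.131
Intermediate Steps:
sqrt(46*126 + 1/(-34869 - 43538)) = sqrt(5796 + 1/(-78407)) = sqrt(5796 - 1/78407) = sqrt(454446971/78407) = sqrt(35631823655197)/78407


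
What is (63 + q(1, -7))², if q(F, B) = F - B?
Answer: 5041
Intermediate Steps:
(63 + q(1, -7))² = (63 + (1 - 1*(-7)))² = (63 + (1 + 7))² = (63 + 8)² = 71² = 5041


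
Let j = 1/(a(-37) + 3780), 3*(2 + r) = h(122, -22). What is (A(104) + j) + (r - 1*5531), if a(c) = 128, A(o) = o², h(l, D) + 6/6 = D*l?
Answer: 17148305/3908 ≈ 4388.0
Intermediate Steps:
h(l, D) = -1 + D*l
r = -897 (r = -2 + (-1 - 22*122)/3 = -2 + (-1 - 2684)/3 = -2 + (⅓)*(-2685) = -2 - 895 = -897)
j = 1/3908 (j = 1/(128 + 3780) = 1/3908 ≈ 0.00025589)
(A(104) + j) + (r - 1*5531) = (104² + 1/3908) + (-897 - 1*5531) = (10816 + 1/3908) + (-897 - 5531) = 42268929/3908 - 6428 = 17148305/3908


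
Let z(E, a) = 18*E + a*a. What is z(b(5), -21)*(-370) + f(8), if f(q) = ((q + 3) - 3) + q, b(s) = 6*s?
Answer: -362954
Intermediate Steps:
f(q) = 2*q (f(q) = ((3 + q) - 3) + q = q + q = 2*q)
z(E, a) = a² + 18*E (z(E, a) = 18*E + a² = a² + 18*E)
z(b(5), -21)*(-370) + f(8) = ((-21)² + 18*(6*5))*(-370) + 2*8 = (441 + 18*30)*(-370) + 16 = (441 + 540)*(-370) + 16 = 981*(-370) + 16 = -362970 + 16 = -362954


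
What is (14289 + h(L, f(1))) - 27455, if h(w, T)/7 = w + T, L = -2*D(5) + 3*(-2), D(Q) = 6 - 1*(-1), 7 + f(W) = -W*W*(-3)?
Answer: -13334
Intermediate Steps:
f(W) = -7 + 3*W**2 (f(W) = -7 - W*W*(-3) = -7 - W**2*(-3) = -7 + 3*W**2)
D(Q) = 7 (D(Q) = 6 + 1 = 7)
L = -20 (L = -2*7 + 3*(-2) = -14 - 6 = -20)
h(w, T) = 7*T + 7*w (h(w, T) = 7*(w + T) = 7*(T + w) = 7*T + 7*w)
(14289 + h(L, f(1))) - 27455 = (14289 + (7*(-7 + 3*1**2) + 7*(-20))) - 27455 = (14289 + (7*(-7 + 3*1) - 140)) - 27455 = (14289 + (7*(-7 + 3) - 140)) - 27455 = (14289 + (7*(-4) - 140)) - 27455 = (14289 + (-28 - 140)) - 27455 = (14289 - 168) - 27455 = 14121 - 27455 = -13334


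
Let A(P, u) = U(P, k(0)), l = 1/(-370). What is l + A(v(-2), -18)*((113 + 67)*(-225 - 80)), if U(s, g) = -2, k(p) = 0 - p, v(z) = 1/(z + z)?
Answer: 40625999/370 ≈ 1.0980e+5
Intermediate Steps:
l = -1/370 ≈ -0.0027027
v(z) = 1/(2*z)
k(p) = -p
A(P, u) = -2
l + A(v(-2), -18)*((113 + 67)*(-225 - 80)) = -1/370 - 2*(113 + 67)*(-225 - 80) = -1/370 - 360*(-305) = -1/370 - 2*(-54900) = -1/370 + 109800 = 40625999/370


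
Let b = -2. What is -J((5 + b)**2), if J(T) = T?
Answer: -9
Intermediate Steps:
-J((5 + b)**2) = -(5 - 2)**2 = -1*3**2 = -1*9 = -9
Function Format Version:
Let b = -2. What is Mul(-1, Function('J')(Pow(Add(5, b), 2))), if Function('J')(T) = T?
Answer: -9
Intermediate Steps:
Mul(-1, Function('J')(Pow(Add(5, b), 2))) = Mul(-1, Pow(Add(5, -2), 2)) = Mul(-1, Pow(3, 2)) = Mul(-1, 9) = -9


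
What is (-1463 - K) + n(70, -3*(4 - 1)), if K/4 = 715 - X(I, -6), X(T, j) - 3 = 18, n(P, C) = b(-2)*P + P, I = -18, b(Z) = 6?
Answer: -3749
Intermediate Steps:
n(P, C) = 7*P (n(P, C) = 6*P + P = 7*P)
X(T, j) = 21 (X(T, j) = 3 + 18 = 21)
K = 2776 (K = 4*(715 - 1*21) = 4*(715 - 21) = 4*694 = 2776)
(-1463 - K) + n(70, -3*(4 - 1)) = (-1463 - 1*2776) + 7*70 = (-1463 - 2776) + 490 = -4239 + 490 = -3749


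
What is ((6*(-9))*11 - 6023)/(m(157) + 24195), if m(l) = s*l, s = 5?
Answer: -6617/24980 ≈ -0.26489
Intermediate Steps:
m(l) = 5*l
((6*(-9))*11 - 6023)/(m(157) + 24195) = ((6*(-9))*11 - 6023)/(5*157 + 24195) = (-54*11 - 6023)/(785 + 24195) = (-594 - 6023)/24980 = -6617*1/24980 = -6617/24980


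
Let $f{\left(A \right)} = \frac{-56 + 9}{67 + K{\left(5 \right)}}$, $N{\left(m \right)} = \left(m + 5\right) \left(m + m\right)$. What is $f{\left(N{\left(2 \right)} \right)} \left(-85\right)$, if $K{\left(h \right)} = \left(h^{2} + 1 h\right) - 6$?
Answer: $\frac{3995}{91} \approx 43.901$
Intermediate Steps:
$N{\left(m \right)} = 2 m \left(5 + m\right)$ ($N{\left(m \right)} = \left(5 + m\right) 2 m = 2 m \left(5 + m\right)$)
$K{\left(h \right)} = -6 + h + h^{2}$ ($K{\left(h \right)} = \left(h^{2} + h\right) - 6 = \left(h + h^{2}\right) - 6 = -6 + h + h^{2}$)
$f{\left(A \right)} = - \frac{47}{91}$ ($f{\left(A \right)} = \frac{-56 + 9}{67 + \left(-6 + 5 + 5^{2}\right)} = - \frac{47}{67 + \left(-6 + 5 + 25\right)} = - \frac{47}{67 + 24} = - \frac{47}{91}$)
$f{\left(N{\left(2 \right)} \right)} \left(-85\right) = \left(- \frac{47}{91}\right) \left(-85\right) = \frac{3995}{91}$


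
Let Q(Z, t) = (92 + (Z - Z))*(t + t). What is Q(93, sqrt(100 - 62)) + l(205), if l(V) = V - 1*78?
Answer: 127 + 184*sqrt(38) ≈ 1261.3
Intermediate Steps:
Q(Z, t) = 184*t (Q(Z, t) = (92 + 0)*(2*t) = 92*(2*t) = 184*t)
l(V) = -78 + V (l(V) = V - 78 = -78 + V)
Q(93, sqrt(100 - 62)) + l(205) = 184*sqrt(100 - 62) + (-78 + 205) = 184*sqrt(38) + 127 = 127 + 184*sqrt(38)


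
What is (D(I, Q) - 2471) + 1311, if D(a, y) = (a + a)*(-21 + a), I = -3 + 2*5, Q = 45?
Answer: -1356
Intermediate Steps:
I = 7 (I = -3 + 10 = 7)
D(a, y) = 2*a*(-21 + a) (D(a, y) = (2*a)*(-21 + a) = 2*a*(-21 + a))
(D(I, Q) - 2471) + 1311 = (2*7*(-21 + 7) - 2471) + 1311 = (2*7*(-14) - 2471) + 1311 = (-196 - 2471) + 1311 = -2667 + 1311 = -1356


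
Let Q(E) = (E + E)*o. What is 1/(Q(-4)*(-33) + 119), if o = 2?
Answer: 1/647 ≈ 0.0015456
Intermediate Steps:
Q(E) = 4*E (Q(E) = (E + E)*2 = (2*E)*2 = 4*E)
1/(Q(-4)*(-33) + 119) = 1/((4*(-4))*(-33) + 119) = 1/(-16*(-33) + 119) = 1/(528 + 119) = 1/647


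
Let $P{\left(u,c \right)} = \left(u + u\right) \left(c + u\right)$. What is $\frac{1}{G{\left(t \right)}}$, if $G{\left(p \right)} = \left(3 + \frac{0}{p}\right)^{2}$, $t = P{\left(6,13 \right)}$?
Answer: $\frac{1}{9} \approx 0.11111$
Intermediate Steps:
$P{\left(u,c \right)} = 2 u \left(c + u\right)$
$t = 228$ ($t = 2 \cdot 6 \left(13 + 6\right) = 2 \cdot 6 \cdot 19 = 228$)
$G{\left(p \right)} = 9$ ($G{\left(p \right)} = \left(3 + 0\right)^{2} = 3^{2} = 9$)
$\frac{1}{G{\left(t \right)}} = \frac{1}{9}$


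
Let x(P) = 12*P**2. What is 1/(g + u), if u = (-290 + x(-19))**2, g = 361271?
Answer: 1/16699035 ≈ 5.9884e-8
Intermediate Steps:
u = 16337764 (u = (-290 + 12*(-19)**2)**2 = (-290 + 12*361)**2 = (-290 + 4332)**2 = 4042**2 = 16337764)
1/(g + u) = 1/(361271 + 16337764) = 1/16699035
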